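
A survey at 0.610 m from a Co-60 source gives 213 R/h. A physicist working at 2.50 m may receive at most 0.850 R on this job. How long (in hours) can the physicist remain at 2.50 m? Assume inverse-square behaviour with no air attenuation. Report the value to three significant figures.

By the inverse-square law, rate at 2.50 m:
213 × (0.610/2.50)² = 213 × 0.05954 = 12.68 R/h.
Stay time = 0.850 R ÷ 12.68 R/h = 0.06703 h.

0.0670 h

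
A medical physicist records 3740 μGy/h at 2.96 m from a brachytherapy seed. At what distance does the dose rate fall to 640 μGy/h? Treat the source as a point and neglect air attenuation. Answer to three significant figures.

7.16 m

Applying the 1/r² law, d₂ = d₁·√(I₁/I₂).
I₁/I₂ = 3740/640 = 5.844, so d₂ = 2.96 × √5.844 = 7.156 m.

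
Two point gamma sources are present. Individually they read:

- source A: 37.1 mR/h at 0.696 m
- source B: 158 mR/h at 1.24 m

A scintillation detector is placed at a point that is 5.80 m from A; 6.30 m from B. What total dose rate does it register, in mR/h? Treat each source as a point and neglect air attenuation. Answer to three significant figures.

By superposition, sum each source's inverse-square contribution:
A: 37.1 × (0.696/5.80)² = 0.5342 mR/h
B: 158 × (1.24/6.30)² = 6.121 mR/h
Total = 0.5342 + 6.121 = 6.655 mR/h.

6.66 mR/h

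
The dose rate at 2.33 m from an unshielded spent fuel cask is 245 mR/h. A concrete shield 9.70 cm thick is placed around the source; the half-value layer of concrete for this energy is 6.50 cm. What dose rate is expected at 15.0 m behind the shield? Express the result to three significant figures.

Distance alone: (2.33/15.0)² = 0.02413, so 245 × 0.02413 = 5.912 mR/h.
Shield: 9.70/6.50 = 1.492 half-value layers → attenuation 2^(−1.492) = 0.3555.
Combined: 5.912 × 0.3555 = 2.102 mR/h.

2.10 mR/h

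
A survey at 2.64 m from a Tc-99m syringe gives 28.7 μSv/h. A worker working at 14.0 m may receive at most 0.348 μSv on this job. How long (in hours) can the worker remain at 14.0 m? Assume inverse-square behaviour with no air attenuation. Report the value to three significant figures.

0.341 h

Since intensity falls as 1/r², rate at 14.0 m:
(2.64/14.0)² = 0.03556, so 28.7 × 0.03556 = 1.021 μSv/h.
Stay time = 0.348 μSv ÷ 1.021 μSv/h = 0.3408 h.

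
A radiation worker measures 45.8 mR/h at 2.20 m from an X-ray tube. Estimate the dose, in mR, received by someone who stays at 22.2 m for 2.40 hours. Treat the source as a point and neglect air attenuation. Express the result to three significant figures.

By the inverse-square law, rate at 22.2 m:
(2.20/22.2)² = 0.009821, so 45.8 × 0.009821 = 0.4498 mR/h.
Dose = rate × time = 0.4498 mR/h × 2.400 h = 1.080 mR.

1.08 mR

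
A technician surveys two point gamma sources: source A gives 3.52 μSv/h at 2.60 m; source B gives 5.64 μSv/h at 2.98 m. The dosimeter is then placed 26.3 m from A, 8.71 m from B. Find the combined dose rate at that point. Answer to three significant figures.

By superposition, sum each source's inverse-square contribution:
A: 3.52 × (2.60/26.3)² = 0.03440 μSv/h
B: 5.64 × (2.98/8.71)² = 0.6602 μSv/h
Total = 0.03440 + 0.6602 = 0.6946 μSv/h.

0.695 μSv/h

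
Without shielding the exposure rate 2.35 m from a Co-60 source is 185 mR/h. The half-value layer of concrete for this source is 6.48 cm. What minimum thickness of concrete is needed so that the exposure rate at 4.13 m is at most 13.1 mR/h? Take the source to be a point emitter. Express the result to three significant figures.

At 4.13 m, distance alone gives (2.35/4.13)² = 0.3238, so 185 × 0.3238 = 59.90 mR/h.
Further attenuation needed: 59.90/13.1 = 4.573.
n = log₂(4.573) = 2.193 half-value layers.
Thickness = 2.193 × 6.48 cm = 14.21 cm.

14.2 cm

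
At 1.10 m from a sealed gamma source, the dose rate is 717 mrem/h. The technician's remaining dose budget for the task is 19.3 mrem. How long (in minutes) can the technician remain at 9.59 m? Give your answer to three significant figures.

Since intensity falls as 1/r², rate at 9.59 m:
(1.10/9.59)² = 0.01316, so 717 × 0.01316 = 9.436 mrem/h.
Stay time = 19.3 mrem ÷ 9.436 mrem/h = 2.045 h = 122.7 min.

123 min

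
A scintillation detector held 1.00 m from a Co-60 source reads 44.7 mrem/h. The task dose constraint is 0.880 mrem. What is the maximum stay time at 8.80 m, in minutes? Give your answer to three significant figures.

Since intensity falls as 1/r², rate at 8.80 m:
44.7 × (1.00/8.80)² = 44.7 × 0.01291 = 0.5771 mrem/h.
Stay time = 0.880 mrem ÷ 0.5771 mrem/h = 1.525 h = 91.50 min.

91.5 min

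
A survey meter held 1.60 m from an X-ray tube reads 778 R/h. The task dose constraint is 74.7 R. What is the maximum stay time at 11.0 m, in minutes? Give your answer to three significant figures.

Applying the 1/r² law, rate at 11.0 m:
778 × (1.60/11.0)² = 778 × 0.02116 = 16.46 R/h.
Stay time = 74.7 R ÷ 16.46 R/h = 4.538 h = 272.3 min.

272 min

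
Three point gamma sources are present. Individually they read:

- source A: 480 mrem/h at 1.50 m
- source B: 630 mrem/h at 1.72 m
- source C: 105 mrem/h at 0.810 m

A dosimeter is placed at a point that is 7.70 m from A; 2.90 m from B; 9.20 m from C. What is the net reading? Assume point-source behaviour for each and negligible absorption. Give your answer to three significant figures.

Each source contributes Iᵢ·(dᵢ/rᵢ)²; contributions add.
A: 480 × (1.50/7.70)² = 18.22 mrem/h
B: 630 × (1.72/2.90)² = 221.6 mrem/h
C: 105 × (0.810/9.20)² = 0.8139 mrem/h
Total = 18.22 + 221.6 + 0.8139 = 240.6 mrem/h.

241 mrem/h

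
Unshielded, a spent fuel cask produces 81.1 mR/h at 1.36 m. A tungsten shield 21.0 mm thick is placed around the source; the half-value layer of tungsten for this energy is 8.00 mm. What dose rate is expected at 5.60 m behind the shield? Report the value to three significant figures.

Distance alone: 81.1 × (1.36/5.60)² = 81.1 × 0.05898 = 4.783 mR/h.
Shield: 21.0/8.00 = 2.625 half-value layers → attenuation 2^(−2.625) = 0.1621.
Combined: 4.783 × 0.1621 = 0.7753 mR/h.

0.775 mR/h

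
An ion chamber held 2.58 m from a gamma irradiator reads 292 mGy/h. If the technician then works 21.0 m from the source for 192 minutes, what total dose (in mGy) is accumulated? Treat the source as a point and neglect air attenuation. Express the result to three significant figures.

14.1 mGy

Intensity scales as (d₁/d₂)², so rate at 21.0 m:
292 × (2.58/21.0)² = 292 × 0.01509 = 4.406 mGy/h.
Dose = rate × time = 4.406 mGy/h × 3.200 h = 14.10 mGy.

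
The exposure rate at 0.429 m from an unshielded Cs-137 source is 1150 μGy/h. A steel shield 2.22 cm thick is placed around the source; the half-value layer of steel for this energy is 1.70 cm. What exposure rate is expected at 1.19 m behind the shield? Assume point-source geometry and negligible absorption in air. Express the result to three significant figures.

Distance alone: 1150 × (0.429/1.19)² = 1150 × 0.1300 = 149.5 μGy/h.
Shield: 2.22/1.70 = 1.306 half-value layers → attenuation 2^(−1.306) = 0.4044.
Combined: 149.5 × 0.4044 = 60.46 μGy/h.

60.5 μGy/h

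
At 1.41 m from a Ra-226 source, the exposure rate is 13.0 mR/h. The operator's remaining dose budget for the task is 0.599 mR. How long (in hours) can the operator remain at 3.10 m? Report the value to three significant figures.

0.223 h

Intensity scales as (d₁/d₂)², so rate at 3.10 m:
13.0 × (1.41/3.10)² = 13.0 × 0.2069 = 2.690 mR/h.
Stay time = 0.599 mR ÷ 2.690 mR/h = 0.2227 h.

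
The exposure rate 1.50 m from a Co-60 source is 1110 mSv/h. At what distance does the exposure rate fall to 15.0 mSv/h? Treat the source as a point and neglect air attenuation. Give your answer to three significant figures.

12.9 m

Since intensity falls as 1/r², d₂ = d₁·√(I₁/I₂).
I₁/I₂ = 1110/15.0 = 74.00, so d₂ = 1.50 × √74.00 = 12.90 m.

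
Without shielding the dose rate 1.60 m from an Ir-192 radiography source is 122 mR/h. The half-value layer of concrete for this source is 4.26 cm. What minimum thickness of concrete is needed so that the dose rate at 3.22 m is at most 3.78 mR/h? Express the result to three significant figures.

At 3.22 m, distance alone gives 122 × (1.60/3.22)² = 122 × 0.2469 = 30.12 mR/h.
Further attenuation needed: 30.12/3.78 = 7.968.
n = log₂(7.968) = 2.994 half-value layers.
Thickness = 2.994 × 4.26 cm = 12.75 cm.

12.8 cm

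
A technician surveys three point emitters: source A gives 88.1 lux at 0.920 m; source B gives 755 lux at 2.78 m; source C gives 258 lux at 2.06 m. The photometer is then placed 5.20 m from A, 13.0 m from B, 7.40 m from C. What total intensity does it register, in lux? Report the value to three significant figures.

By superposition, sum each source's inverse-square contribution:
A: 88.1 × (0.920/5.20)² = 2.758 lux
B: 755 × (2.78/13.0)² = 34.53 lux
C: 258 × (2.06/7.40)² = 19.99 lux
Total = 2.758 + 34.53 + 19.99 = 57.28 lux.

57.3 lux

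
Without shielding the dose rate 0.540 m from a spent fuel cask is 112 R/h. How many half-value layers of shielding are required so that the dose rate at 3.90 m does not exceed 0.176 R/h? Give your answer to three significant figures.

At 3.90 m, distance alone gives (0.540/3.90)² = 0.01917, so 112 × 0.01917 = 2.147 R/h.
Further attenuation needed: 2.147/0.176 = 12.20.
n = log₂(12.20) = 3.609 half-value layers.

3.61 half-value layers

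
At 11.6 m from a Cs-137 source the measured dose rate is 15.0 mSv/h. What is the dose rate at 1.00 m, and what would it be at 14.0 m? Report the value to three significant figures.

2020 mSv/h; 10.3 mSv/h

Using I₁d₁² = I₂d₂²,
At 1.00 m: 15.0 × (11.6/1.00)² = 15.0 × 134.6 = 2019 mSv/h
At 14.0 m: 2019 × (1.00/14.0)² = 2019 × 0.005102 = 10.30 mSv/h.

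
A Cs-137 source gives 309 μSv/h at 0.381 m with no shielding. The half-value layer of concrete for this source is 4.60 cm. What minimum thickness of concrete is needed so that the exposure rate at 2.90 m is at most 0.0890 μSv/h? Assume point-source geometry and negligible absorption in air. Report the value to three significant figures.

At 2.90 m, distance alone gives (0.381/2.90)² = 0.01726, so 309 × 0.01726 = 5.333 μSv/h.
Further attenuation needed: 5.333/0.0890 = 59.92.
n = log₂(59.92) = 5.905 half-value layers.
Thickness = 5.905 × 4.60 cm = 27.16 cm.

27.2 cm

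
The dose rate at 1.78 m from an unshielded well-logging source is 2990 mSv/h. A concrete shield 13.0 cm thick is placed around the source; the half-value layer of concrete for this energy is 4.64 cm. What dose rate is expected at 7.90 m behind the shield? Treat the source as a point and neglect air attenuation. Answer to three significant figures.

21.8 mSv/h

Distance alone: 2990 × (1.78/7.90)² = 2990 × 0.05077 = 151.8 mSv/h.
Shield: 13.0/4.64 = 2.802 half-value layers → attenuation 2^(−2.802) = 0.1434.
Combined: 151.8 × 0.1434 = 21.77 mSv/h.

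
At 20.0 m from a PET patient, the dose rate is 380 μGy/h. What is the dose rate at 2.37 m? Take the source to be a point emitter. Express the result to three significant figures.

Since intensity falls as 1/r², the rate at 2.37 m is
(20.0/2.37)² = 71.21, so 380 × 71.21 = 27060 μGy/h.

27100 μGy/h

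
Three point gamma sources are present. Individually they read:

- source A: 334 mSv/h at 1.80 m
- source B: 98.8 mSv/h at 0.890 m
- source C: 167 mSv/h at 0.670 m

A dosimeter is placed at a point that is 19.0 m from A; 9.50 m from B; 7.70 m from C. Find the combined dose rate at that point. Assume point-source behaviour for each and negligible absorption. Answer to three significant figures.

5.13 mSv/h

By superposition, sum each source's inverse-square contribution:
A: 334 × (1.80/19.0)² = 2.998 mSv/h
B: 98.8 × (0.890/9.50)² = 0.8671 mSv/h
C: 167 × (0.670/7.70)² = 1.264 mSv/h
Total = 2.998 + 0.8671 + 1.264 = 5.129 mSv/h.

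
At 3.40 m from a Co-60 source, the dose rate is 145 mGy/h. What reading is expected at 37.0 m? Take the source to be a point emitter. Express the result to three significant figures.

1.22 mGy/h

Intensity scales as (d₁/d₂)², so the rate at 37.0 m is
(3.40/37.0)² = 0.008444, so 145 × 0.008444 = 1.224 mGy/h.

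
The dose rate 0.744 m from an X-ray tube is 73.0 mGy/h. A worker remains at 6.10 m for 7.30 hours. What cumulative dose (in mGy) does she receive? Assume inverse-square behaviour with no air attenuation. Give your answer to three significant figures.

Intensity scales as (d₁/d₂)², so rate at 6.10 m:
(0.744/6.10)² = 0.01488, so 73.0 × 0.01488 = 1.086 mGy/h.
Dose = rate × time = 1.086 mGy/h × 7.300 h = 7.928 mGy.

7.93 mGy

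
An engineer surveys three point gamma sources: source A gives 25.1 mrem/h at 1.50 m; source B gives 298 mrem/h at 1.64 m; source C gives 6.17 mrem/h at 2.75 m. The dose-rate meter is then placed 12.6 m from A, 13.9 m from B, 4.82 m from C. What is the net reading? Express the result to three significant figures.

6.51 mrem/h

Each source contributes Iᵢ·(dᵢ/rᵢ)²; contributions add.
A: 25.1 × (1.50/12.6)² = 0.3557 mrem/h
B: 298 × (1.64/13.9)² = 4.148 mrem/h
C: 6.17 × (2.75/4.82)² = 2.008 mrem/h
Total = 0.3557 + 4.148 + 2.008 = 6.512 mrem/h.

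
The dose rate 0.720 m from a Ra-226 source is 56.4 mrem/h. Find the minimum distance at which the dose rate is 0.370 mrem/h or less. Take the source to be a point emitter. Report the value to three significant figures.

8.89 m

Since intensity falls as 1/r², d₂ = d₁·√(I₁/I₂).
I₁/I₂ = 56.4/0.370 = 152.4, so d₂ = 0.720 × √152.4 = 8.888 m.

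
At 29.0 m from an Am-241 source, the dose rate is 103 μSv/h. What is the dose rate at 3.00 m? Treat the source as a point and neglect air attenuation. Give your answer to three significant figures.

9620 μSv/h

By the inverse-square law, the rate at 3.00 m is
103 × (29.0/3.00)² = 103 × 93.44 = 9624 μSv/h.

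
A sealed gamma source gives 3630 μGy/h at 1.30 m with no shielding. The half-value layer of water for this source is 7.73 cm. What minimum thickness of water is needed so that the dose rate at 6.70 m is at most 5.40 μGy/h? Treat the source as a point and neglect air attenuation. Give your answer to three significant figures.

36.0 cm

At 6.70 m, distance alone gives (1.30/6.70)² = 0.03765, so 3630 × 0.03765 = 136.7 μGy/h.
Further attenuation needed: 136.7/5.40 = 25.31.
n = log₂(25.31) = 4.662 half-value layers.
Thickness = 4.662 × 7.73 cm = 36.04 cm.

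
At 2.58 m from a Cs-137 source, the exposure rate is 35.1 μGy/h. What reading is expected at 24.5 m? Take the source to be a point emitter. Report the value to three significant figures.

0.389 μGy/h

By the inverse-square law, the rate at 24.5 m is
35.1 × (2.58/24.5)² = 35.1 × 0.01109 = 0.3893 μGy/h.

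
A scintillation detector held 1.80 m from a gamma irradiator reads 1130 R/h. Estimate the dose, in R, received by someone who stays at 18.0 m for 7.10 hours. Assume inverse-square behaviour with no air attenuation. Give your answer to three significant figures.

Intensity scales as (d₁/d₂)², so rate at 18.0 m:
1130 × (1.80/18.0)² = 1130 × 0.01000 = 11.30 R/h.
Dose = rate × time = 11.30 R/h × 7.100 h = 80.23 R.

80.2 R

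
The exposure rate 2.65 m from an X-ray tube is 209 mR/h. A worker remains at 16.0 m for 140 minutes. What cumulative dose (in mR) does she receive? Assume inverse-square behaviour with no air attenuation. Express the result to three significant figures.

13.4 mR

Since intensity falls as 1/r², rate at 16.0 m:
(2.65/16.0)² = 0.02743, so 209 × 0.02743 = 5.733 mR/h.
Dose = rate × time = 5.733 mR/h × 2.333 h = 13.38 mR.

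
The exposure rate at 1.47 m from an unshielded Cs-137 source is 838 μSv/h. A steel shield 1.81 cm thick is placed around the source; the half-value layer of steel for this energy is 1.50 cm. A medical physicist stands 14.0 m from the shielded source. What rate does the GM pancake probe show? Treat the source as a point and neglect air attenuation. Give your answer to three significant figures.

Distance alone: (1.47/14.0)² = 0.01102, so 838 × 0.01102 = 9.235 μSv/h.
Shield: 1.81/1.50 = 1.207 half-value layers → attenuation 2^(−1.207) = 0.4332.
Combined: 9.235 × 0.4332 = 4.001 μSv/h.

4.00 μSv/h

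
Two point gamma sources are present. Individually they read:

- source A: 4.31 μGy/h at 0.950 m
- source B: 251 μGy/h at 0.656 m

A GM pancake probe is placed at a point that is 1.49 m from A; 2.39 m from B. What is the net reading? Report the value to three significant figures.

20.7 μGy/h

By superposition, sum each source's inverse-square contribution:
A: 4.31 × (0.950/1.49)² = 1.752 μGy/h
B: 251 × (0.656/2.39)² = 18.91 μGy/h
Total = 1.752 + 18.91 = 20.66 μGy/h.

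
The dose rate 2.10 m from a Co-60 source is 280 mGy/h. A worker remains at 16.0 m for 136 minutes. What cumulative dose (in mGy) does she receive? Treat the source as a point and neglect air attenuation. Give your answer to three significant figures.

10.9 mGy

Applying the 1/r² law, rate at 16.0 m:
(2.10/16.0)² = 0.01723, so 280 × 0.01723 = 4.824 mGy/h.
Dose = rate × time = 4.824 mGy/h × 2.267 h = 10.94 mGy.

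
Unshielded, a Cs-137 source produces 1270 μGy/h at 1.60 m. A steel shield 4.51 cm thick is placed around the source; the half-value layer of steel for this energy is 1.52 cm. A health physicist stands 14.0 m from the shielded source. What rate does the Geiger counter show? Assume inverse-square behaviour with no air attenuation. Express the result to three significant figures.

Distance alone: (1.60/14.0)² = 0.01306, so 1270 × 0.01306 = 16.59 μGy/h.
Shield: 4.51/1.52 = 2.967 half-value layers → attenuation 2^(−2.967) = 0.1279.
Combined: 16.59 × 0.1279 = 2.122 μGy/h.

2.12 μGy/h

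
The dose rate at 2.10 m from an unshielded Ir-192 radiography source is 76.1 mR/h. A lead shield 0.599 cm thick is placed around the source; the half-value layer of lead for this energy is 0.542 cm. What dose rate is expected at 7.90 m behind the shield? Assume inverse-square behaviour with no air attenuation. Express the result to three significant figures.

Distance alone: 76.1 × (2.10/7.90)² = 76.1 × 0.07066 = 5.377 mR/h.
Shield: 0.599/0.542 = 1.105 half-value layers → attenuation 2^(−1.105) = 0.4649.
Combined: 5.377 × 0.4649 = 2.500 mR/h.

2.50 mR/h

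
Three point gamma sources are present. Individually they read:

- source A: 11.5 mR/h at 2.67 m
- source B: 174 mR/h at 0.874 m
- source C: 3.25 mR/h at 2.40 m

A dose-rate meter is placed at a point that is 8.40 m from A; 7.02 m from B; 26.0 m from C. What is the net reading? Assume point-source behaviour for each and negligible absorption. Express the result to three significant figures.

Each source contributes Iᵢ·(dᵢ/rᵢ)²; contributions add.
A: 11.5 × (2.67/8.40)² = 1.162 mR/h
B: 174 × (0.874/7.02)² = 2.697 mR/h
C: 3.25 × (2.40/26.0)² = 0.02769 mR/h
Total = 1.162 + 2.697 + 0.02769 = 3.887 mR/h.

3.89 mR/h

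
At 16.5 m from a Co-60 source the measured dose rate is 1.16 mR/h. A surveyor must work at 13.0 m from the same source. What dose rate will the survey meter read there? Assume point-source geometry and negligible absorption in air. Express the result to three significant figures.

By the inverse-square law, scaling from 16.5 m to 13.0 m:
(16.5/13.0)² = 1.611, so 1.16 × 1.611 = 1.869 mR/h.

1.87 mR/h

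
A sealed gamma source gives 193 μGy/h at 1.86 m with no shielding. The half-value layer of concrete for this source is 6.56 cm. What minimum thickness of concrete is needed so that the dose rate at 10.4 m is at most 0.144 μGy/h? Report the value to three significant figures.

At 10.4 m, distance alone gives (1.86/10.4)² = 0.03199, so 193 × 0.03199 = 6.174 μGy/h.
Further attenuation needed: 6.174/0.144 = 42.88.
n = log₂(42.88) = 5.422 half-value layers.
Thickness = 5.422 × 6.56 cm = 35.57 cm.

35.6 cm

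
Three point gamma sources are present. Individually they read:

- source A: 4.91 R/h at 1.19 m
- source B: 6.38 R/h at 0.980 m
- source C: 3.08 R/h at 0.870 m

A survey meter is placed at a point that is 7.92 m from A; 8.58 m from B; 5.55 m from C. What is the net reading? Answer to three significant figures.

0.270 R/h

By superposition, sum each source's inverse-square contribution:
A: 4.91 × (1.19/7.92)² = 0.1108 R/h
B: 6.38 × (0.980/8.58)² = 0.08323 R/h
C: 3.08 × (0.870/5.55)² = 0.07568 R/h
Total = 0.1108 + 0.08323 + 0.07568 = 0.2697 R/h.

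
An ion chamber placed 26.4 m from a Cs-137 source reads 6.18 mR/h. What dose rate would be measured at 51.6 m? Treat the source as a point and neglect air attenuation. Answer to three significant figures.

1.62 mR/h

Intensity scales as (d₁/d₂)², so scaling from 26.4 m to 51.6 m:
(26.4/51.6)² = 0.2618, so 6.18 × 0.2618 = 1.618 mR/h.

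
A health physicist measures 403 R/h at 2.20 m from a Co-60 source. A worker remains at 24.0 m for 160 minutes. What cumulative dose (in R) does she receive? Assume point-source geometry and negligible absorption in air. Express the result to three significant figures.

Applying the 1/r² law, rate at 24.0 m:
(2.20/24.0)² = 0.008403, so 403 × 0.008403 = 3.386 R/h.
Dose = rate × time = 3.386 R/h × 2.667 h = 9.030 R.

9.03 R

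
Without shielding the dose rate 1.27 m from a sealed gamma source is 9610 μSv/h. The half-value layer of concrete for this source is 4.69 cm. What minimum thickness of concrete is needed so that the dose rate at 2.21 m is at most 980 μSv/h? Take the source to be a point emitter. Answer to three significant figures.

At 2.21 m, distance alone gives 9610 × (1.27/2.21)² = 9610 × 0.3302 = 3173 μSv/h.
Further attenuation needed: 3173/980 = 3.238.
n = log₂(3.238) = 1.695 half-value layers.
Thickness = 1.695 × 4.69 cm = 7.950 cm.

7.95 cm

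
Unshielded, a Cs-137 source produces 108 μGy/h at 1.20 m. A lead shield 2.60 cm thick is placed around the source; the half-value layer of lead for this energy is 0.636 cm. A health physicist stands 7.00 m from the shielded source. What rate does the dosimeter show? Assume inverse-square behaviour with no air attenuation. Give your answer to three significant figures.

Distance alone: (1.20/7.00)² = 0.02939, so 108 × 0.02939 = 3.174 μGy/h.
Shield: 2.60/0.636 = 4.088 half-value layers → attenuation 2^(−4.088) = 0.05880.
Combined: 3.174 × 0.05880 = 0.1866 μGy/h.

0.187 μGy/h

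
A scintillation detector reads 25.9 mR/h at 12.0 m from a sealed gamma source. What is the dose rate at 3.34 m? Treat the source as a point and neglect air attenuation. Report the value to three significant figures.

334 mR/h

Intensity scales as (d₁/d₂)², so the rate at 3.34 m is
25.9 × (12.0/3.34)² = 25.9 × 12.91 = 334.4 mR/h.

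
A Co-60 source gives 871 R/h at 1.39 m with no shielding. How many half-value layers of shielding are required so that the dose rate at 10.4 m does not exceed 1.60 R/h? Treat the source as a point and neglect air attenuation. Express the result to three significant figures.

At 10.4 m, distance alone gives 871 × (1.39/10.4)² = 871 × 0.01786 = 15.56 R/h.
Further attenuation needed: 15.56/1.60 = 9.725.
n = log₂(9.725) = 3.282 half-value layers.

3.28 half-value layers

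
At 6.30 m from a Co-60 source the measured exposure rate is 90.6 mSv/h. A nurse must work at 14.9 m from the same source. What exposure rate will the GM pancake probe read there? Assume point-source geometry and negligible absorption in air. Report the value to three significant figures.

Applying the 1/r² law, scaling from 6.30 m to 14.9 m:
(6.30/14.9)² = 0.1788, so 90.6 × 0.1788 = 16.20 mSv/h.

16.2 mSv/h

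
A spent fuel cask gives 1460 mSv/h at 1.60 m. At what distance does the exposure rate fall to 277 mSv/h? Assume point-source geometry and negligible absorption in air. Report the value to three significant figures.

3.67 m

By the inverse-square law, d₂ = d₁·√(I₁/I₂).
I₁/I₂ = 1460/277 = 5.271, so d₂ = 1.60 × √5.271 = 3.673 m.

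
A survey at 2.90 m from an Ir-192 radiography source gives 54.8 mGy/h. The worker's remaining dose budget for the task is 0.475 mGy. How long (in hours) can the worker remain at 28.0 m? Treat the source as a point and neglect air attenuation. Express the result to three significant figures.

Applying the 1/r² law, rate at 28.0 m:
(2.90/28.0)² = 0.01073, so 54.8 × 0.01073 = 0.5880 mGy/h.
Stay time = 0.475 mGy ÷ 0.5880 mGy/h = 0.8078 h.

0.808 h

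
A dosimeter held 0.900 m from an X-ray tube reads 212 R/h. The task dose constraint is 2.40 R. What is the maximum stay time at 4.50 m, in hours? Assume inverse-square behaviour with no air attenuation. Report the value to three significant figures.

Applying the 1/r² law, rate at 4.50 m:
(0.900/4.50)² = 0.04000, so 212 × 0.04000 = 8.480 R/h.
Stay time = 2.40 R ÷ 8.480 R/h = 0.2830 h.

0.283 h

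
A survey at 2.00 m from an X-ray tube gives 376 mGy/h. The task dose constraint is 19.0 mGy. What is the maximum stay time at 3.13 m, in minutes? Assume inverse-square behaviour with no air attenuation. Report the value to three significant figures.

7.43 min

Using I₁d₁² = I₂d₂², rate at 3.13 m:
376 × (2.00/3.13)² = 376 × 0.4083 = 153.5 mGy/h.
Stay time = 19.0 mGy ÷ 153.5 mGy/h = 0.1238 h = 7.428 min.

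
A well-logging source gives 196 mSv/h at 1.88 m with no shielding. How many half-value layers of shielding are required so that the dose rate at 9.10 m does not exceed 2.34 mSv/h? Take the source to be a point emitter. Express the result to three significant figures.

At 9.10 m, distance alone gives 196 × (1.88/9.10)² = 196 × 0.04268 = 8.365 mSv/h.
Further attenuation needed: 8.365/2.34 = 3.575.
n = log₂(3.575) = 1.838 half-value layers.

1.84 half-value layers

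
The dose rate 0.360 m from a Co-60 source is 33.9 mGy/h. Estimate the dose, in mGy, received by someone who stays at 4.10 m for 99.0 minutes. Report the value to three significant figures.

Since intensity falls as 1/r², rate at 4.10 m:
33.9 × (0.360/4.10)² = 33.9 × 0.007710 = 0.2614 mGy/h.
Dose = rate × time = 0.2614 mGy/h × 1.650 h = 0.4313 mGy.

0.431 mGy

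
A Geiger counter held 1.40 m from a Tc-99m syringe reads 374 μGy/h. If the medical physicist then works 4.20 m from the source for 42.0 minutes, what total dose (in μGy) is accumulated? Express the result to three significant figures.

Applying the 1/r² law, rate at 4.20 m:
374 × (1.40/4.20)² = 374 × 0.1111 = 41.55 μGy/h.
Dose = rate × time = 41.55 μGy/h × 0.7000 h = 29.08 μGy.

29.1 μGy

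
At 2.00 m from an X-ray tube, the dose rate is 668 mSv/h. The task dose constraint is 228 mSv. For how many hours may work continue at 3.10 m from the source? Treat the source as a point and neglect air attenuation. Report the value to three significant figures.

0.820 h

Applying the 1/r² law, rate at 3.10 m:
668 × (2.00/3.10)² = 668 × 0.4162 = 278.0 mSv/h.
Stay time = 228 mSv ÷ 278.0 mSv/h = 0.8201 h.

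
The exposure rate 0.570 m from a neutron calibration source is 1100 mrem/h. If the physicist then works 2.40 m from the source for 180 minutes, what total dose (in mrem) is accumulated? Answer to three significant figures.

186 mrem

By the inverse-square law, rate at 2.40 m:
1100 × (0.570/2.40)² = 1100 × 0.05641 = 62.05 mrem/h.
Dose = rate × time = 62.05 mrem/h × 3.000 h = 186.1 mrem.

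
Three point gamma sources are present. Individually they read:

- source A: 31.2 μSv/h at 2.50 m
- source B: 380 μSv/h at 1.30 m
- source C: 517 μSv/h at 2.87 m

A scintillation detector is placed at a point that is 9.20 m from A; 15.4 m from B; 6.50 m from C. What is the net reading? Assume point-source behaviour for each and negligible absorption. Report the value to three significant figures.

Each source contributes Iᵢ·(dᵢ/rᵢ)²; contributions add.
A: 31.2 × (2.50/9.20)² = 2.304 μSv/h
B: 380 × (1.30/15.4)² = 2.708 μSv/h
C: 517 × (2.87/6.50)² = 100.8 μSv/h
Total = 2.304 + 2.708 + 100.8 = 105.8 μSv/h.

106 μSv/h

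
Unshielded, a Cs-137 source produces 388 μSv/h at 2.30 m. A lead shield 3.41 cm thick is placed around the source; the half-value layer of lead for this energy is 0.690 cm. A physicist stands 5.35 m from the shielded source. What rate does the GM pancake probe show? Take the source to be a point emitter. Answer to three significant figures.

2.33 μSv/h

Distance alone: 388 × (2.30/5.35)² = 388 × 0.1848 = 71.70 μSv/h.
Shield: 3.41/0.690 = 4.942 half-value layers → attenuation 2^(−4.942) = 0.03253.
Combined: 71.70 × 0.03253 = 2.332 μSv/h.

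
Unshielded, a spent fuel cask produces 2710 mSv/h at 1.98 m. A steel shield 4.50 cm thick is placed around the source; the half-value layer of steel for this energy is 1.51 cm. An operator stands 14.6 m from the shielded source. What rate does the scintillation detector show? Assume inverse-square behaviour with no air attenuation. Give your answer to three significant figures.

Distance alone: 2710 × (1.98/14.6)² = 2710 × 0.01839 = 49.84 mSv/h.
Shield: 4.50/1.51 = 2.980 half-value layers → attenuation 2^(−2.980) = 0.1267.
Combined: 49.84 × 0.1267 = 6.315 mSv/h.

6.32 mSv/h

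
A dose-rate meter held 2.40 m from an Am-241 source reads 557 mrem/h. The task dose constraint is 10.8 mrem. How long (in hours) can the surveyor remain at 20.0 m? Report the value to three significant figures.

Intensity scales as (d₁/d₂)², so rate at 20.0 m:
(2.40/20.0)² = 0.01440, so 557 × 0.01440 = 8.021 mrem/h.
Stay time = 10.8 mrem ÷ 8.021 mrem/h = 1.346 h.

1.35 h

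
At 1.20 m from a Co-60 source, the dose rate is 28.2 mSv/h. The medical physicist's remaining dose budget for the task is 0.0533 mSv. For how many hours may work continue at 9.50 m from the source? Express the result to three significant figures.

Intensity scales as (d₁/d₂)², so rate at 9.50 m:
28.2 × (1.20/9.50)² = 28.2 × 0.01596 = 0.4501 mSv/h.
Stay time = 0.0533 mSv ÷ 0.4501 mSv/h = 0.1184 h.

0.118 h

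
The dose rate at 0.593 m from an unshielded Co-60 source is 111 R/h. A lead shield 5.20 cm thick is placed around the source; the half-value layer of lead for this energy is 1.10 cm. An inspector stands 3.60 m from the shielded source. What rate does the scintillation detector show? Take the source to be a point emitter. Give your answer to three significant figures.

0.114 R/h

Distance alone: 111 × (0.593/3.60)² = 111 × 0.02713 = 3.011 R/h.
Shield: 5.20/1.10 = 4.727 half-value layers → attenuation 2^(−4.727) = 0.03776.
Combined: 3.011 × 0.03776 = 0.1137 R/h.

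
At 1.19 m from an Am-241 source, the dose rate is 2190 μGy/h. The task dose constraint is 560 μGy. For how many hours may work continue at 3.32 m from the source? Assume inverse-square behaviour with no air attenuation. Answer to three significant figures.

1.99 h

Intensity scales as (d₁/d₂)², so rate at 3.32 m:
(1.19/3.32)² = 0.1285, so 2190 × 0.1285 = 281.4 μGy/h.
Stay time = 560 μGy ÷ 281.4 μGy/h = 1.990 h.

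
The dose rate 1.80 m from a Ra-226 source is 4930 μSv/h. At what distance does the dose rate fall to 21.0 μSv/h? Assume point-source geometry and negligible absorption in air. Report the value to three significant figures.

27.6 m

Since intensity falls as 1/r², d₂ = d₁·√(I₁/I₂).
I₁/I₂ = 4930/21.0 = 234.8, so d₂ = 1.80 × √234.8 = 27.58 m.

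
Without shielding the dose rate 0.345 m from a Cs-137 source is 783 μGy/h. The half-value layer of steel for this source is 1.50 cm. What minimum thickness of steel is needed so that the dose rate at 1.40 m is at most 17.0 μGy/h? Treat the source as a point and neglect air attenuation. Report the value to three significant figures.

2.23 cm

At 1.40 m, distance alone gives 783 × (0.345/1.40)² = 783 × 0.06073 = 47.55 μGy/h.
Further attenuation needed: 47.55/17.0 = 2.797.
n = log₂(2.797) = 1.484 half-value layers.
Thickness = 1.484 × 1.50 cm = 2.226 cm.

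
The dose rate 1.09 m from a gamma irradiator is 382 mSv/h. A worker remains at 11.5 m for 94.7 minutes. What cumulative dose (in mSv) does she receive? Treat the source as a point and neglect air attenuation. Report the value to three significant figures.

5.42 mSv

By the inverse-square law, rate at 11.5 m:
(1.09/11.5)² = 0.008984, so 382 × 0.008984 = 3.432 mSv/h.
Dose = rate × time = 3.432 mSv/h × 1.578 h = 5.416 mSv.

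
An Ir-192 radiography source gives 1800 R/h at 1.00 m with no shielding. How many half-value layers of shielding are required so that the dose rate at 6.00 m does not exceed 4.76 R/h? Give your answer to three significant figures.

At 6.00 m, distance alone gives 1800 × (1.00/6.00)² = 1800 × 0.02778 = 50.00 R/h.
Further attenuation needed: 50.00/4.76 = 10.50.
n = log₂(10.50) = 3.392 half-value layers.

3.39 half-value layers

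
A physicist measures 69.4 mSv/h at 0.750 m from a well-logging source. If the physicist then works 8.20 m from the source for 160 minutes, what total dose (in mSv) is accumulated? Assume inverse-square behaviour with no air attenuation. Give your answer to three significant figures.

1.55 mSv

Intensity scales as (d₁/d₂)², so rate at 8.20 m:
69.4 × (0.750/8.20)² = 69.4 × 0.008366 = 0.5806 mSv/h.
Dose = rate × time = 0.5806 mSv/h × 2.667 h = 1.548 mSv.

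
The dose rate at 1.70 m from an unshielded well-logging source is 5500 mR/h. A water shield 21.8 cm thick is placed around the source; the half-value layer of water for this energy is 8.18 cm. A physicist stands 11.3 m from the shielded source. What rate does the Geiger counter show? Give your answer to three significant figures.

Distance alone: 5500 × (1.70/11.3)² = 5500 × 0.02263 = 124.5 mR/h.
Shield: 21.8/8.18 = 2.665 half-value layers → attenuation 2^(−2.665) = 0.1577.
Combined: 124.5 × 0.1577 = 19.63 mR/h.

19.6 mR/h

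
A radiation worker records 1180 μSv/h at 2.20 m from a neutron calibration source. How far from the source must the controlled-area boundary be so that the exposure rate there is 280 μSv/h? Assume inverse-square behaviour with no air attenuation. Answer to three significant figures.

Since intensity falls as 1/r², d₂ = d₁·√(I₁/I₂).
I₁/I₂ = 1180/280 = 4.214, so d₂ = 2.20 × √4.214 = 4.516 m.

4.52 m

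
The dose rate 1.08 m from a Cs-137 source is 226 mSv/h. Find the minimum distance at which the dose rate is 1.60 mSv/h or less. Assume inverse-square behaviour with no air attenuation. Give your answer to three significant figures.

Intensity scales as (d₁/d₂)², so d₂ = d₁·√(I₁/I₂).
I₁/I₂ = 226/1.60 = 141.2, so d₂ = 1.08 × √141.2 = 12.83 m.

12.8 m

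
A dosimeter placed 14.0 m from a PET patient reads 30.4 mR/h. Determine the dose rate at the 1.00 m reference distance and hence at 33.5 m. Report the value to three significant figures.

By the inverse-square law,
At 1.00 m: (14.0/1.00)² = 196.0, so 30.4 × 196.0 = 5958 mR/h
At 33.5 m: 5958 × (1.00/33.5)² = 5958 × 0.0008911 = 5.309 mR/h.

5960 mR/h; 5.31 mR/h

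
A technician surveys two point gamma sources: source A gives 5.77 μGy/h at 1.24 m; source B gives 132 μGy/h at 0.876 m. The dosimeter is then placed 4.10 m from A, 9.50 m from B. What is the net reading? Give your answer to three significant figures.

By superposition, sum each source's inverse-square contribution:
A: 5.77 × (1.24/4.10)² = 0.5278 μGy/h
B: 132 × (0.876/9.50)² = 1.122 μGy/h
Total = 0.5278 + 1.122 = 1.650 μGy/h.

1.65 μGy/h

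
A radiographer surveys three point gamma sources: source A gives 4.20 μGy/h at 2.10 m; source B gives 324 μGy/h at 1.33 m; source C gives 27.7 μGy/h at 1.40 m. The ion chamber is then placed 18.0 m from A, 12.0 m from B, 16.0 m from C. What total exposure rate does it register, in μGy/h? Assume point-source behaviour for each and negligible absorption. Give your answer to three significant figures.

By superposition, sum each source's inverse-square contribution:
A: 4.20 × (2.10/18.0)² = 0.05717 μGy/h
B: 324 × (1.33/12.0)² = 3.980 μGy/h
C: 27.7 × (1.40/16.0)² = 0.2121 μGy/h
Total = 0.05717 + 3.980 + 0.2121 = 4.249 μGy/h.

4.25 μGy/h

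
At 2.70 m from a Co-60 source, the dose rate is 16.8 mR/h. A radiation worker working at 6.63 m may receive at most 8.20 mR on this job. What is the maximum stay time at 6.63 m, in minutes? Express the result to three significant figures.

Using I₁d₁² = I₂d₂², rate at 6.63 m:
16.8 × (2.70/6.63)² = 16.8 × 0.1658 = 2.785 mR/h.
Stay time = 8.20 mR ÷ 2.785 mR/h = 2.944 h = 176.6 min.

177 min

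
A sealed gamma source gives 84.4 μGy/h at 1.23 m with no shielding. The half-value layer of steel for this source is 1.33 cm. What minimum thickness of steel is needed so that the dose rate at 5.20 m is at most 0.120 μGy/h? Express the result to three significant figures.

At 5.20 m, distance alone gives 84.4 × (1.23/5.20)² = 84.4 × 0.05595 = 4.722 μGy/h.
Further attenuation needed: 4.722/0.120 = 39.35.
n = log₂(39.35) = 5.298 half-value layers.
Thickness = 5.298 × 1.33 cm = 7.046 cm.

7.05 cm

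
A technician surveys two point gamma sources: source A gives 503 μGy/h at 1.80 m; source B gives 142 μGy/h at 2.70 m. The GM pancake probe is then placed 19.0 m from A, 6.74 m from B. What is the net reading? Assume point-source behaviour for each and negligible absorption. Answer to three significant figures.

Each source contributes Iᵢ·(dᵢ/rᵢ)²; contributions add.
A: 503 × (1.80/19.0)² = 4.514 μGy/h
B: 142 × (2.70/6.74)² = 22.79 μGy/h
Total = 4.514 + 22.79 = 27.30 μGy/h.

27.3 μGy/h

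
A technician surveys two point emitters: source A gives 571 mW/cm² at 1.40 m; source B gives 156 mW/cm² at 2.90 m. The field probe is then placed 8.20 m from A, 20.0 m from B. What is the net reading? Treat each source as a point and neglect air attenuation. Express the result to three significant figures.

Each source contributes Iᵢ·(dᵢ/rᵢ)²; contributions add.
A: 571 × (1.40/8.20)² = 16.64 mW/cm²
B: 156 × (2.90/20.0)² = 3.280 mW/cm²
Total = 16.64 + 3.280 = 19.92 mW/cm².

19.9 mW/cm²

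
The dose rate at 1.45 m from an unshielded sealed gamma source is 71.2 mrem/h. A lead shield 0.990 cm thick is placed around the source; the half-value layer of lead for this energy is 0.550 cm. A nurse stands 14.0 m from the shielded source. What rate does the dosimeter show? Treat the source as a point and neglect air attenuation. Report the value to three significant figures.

Distance alone: (1.45/14.0)² = 0.01073, so 71.2 × 0.01073 = 0.7640 mrem/h.
Shield: 0.990/0.550 = 1.800 half-value layers → attenuation 2^(−1.800) = 0.2872.
Combined: 0.7640 × 0.2872 = 0.2194 mrem/h.

0.219 mrem/h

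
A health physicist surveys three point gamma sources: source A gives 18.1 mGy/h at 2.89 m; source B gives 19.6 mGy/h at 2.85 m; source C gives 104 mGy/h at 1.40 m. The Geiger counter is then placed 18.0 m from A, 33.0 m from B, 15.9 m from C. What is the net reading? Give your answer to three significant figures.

By superposition, sum each source's inverse-square contribution:
A: 18.1 × (2.89/18.0)² = 0.4666 mGy/h
B: 19.6 × (2.85/33.0)² = 0.1462 mGy/h
C: 104 × (1.40/15.9)² = 0.8063 mGy/h
Total = 0.4666 + 0.1462 + 0.8063 = 1.419 mGy/h.

1.42 mGy/h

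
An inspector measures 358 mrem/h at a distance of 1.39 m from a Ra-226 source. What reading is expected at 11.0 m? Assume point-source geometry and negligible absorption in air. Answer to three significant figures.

By the inverse-square law, the rate at 11.0 m is
(1.39/11.0)² = 0.01597, so 358 × 0.01597 = 5.717 mrem/h.

5.72 mrem/h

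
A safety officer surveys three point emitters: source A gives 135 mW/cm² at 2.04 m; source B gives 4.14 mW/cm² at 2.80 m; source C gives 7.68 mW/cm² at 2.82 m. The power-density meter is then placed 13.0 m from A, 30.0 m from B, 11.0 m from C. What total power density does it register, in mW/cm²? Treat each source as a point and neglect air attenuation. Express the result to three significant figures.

3.87 mW/cm²

By superposition, sum each source's inverse-square contribution:
A: 135 × (2.04/13.0)² = 3.324 mW/cm²
B: 4.14 × (2.80/30.0)² = 0.03606 mW/cm²
C: 7.68 × (2.82/11.0)² = 0.5047 mW/cm²
Total = 3.324 + 0.03606 + 0.5047 = 3.865 mW/cm².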